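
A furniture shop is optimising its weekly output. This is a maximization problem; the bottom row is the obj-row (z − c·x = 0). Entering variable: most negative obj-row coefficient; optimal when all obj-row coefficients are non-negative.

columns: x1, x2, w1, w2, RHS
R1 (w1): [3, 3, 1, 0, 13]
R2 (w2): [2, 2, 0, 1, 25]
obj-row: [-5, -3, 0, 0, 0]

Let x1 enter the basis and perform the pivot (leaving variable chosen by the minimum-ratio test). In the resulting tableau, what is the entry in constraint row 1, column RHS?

13/3

Ratio test on column x1 — row 1: 13/3 = 13/3; row 2: 25/2 = 25/2. Minimum is 13/3 at row 1 (w1 leaves); pivot element 3.
Divide row 1 by 3; eliminate column x1 from the other rows.
In the new row 1, the RHS entry is the old entry divided by the pivot: 13/3 = 13/3.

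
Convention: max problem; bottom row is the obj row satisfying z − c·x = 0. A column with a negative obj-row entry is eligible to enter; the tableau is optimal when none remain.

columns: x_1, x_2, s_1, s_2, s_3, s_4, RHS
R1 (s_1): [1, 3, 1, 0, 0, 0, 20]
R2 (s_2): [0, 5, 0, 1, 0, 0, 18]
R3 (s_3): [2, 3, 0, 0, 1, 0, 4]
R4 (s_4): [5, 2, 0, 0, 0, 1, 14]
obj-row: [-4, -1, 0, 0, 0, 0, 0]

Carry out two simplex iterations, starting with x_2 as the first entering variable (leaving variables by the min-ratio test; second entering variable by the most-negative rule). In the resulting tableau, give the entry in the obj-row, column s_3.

2

Ratio test on column x_2 — row 1: 20/3 = 20/3; row 2: 18/5 = 18/5; row 3: 4/3 = 4/3; row 4: 14/2 = 7. Minimum is 4/3 at row 3 (s_3 leaves); pivot element 3.
Divide row 3 by 3; eliminate column x_2 from the other rows.
Second iteration: most negative obj-row entry is -10/3 in column x_1, so x_1 enters.
Ratio test on column x_1 — row 1: entry -1 ≤ 0; row 2: entry -10/3 ≤ 0; row 3: (4/3)/(2/3) = 2; row 4: (34/3)/(11/3) = 34/11. Minimum is 2 at row 3 (x_2 leaves); pivot element 2/3.
Divide row 3 by 2/3; eliminate column x_1 from the other rows.
After both pivots, the entry at the obj-row, column s_3 is 2.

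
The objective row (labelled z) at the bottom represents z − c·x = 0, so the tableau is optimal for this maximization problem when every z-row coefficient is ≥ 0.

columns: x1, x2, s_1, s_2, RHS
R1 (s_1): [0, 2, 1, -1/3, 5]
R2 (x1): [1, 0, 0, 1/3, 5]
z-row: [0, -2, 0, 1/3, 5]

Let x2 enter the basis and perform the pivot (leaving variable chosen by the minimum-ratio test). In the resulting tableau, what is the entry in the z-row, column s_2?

Ratio test on column x2 — row 1: 5/2 = 5/2; row 2: entry 0 ≤ 0. Minimum is 5/2 at row 1 (s_1 leaves); pivot element 2.
Divide row 1 by 2; eliminate column x2 from the other rows.
z-row update in column s_2: 1/3 − (-2)·(-1/6) = 0.

0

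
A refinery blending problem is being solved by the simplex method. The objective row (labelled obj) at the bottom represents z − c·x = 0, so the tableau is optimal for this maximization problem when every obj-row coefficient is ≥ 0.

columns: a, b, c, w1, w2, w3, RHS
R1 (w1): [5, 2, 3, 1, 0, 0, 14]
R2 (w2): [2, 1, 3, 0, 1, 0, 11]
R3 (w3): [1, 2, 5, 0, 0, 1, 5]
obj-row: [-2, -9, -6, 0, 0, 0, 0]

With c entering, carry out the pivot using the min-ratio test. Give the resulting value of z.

6

Ratio test on column c — row 1: 14/3 = 14/3; row 2: 11/3 = 11/3; row 3: 5/5 = 1. Minimum is 1 at row 3 (w3 leaves); pivot element 5.
Pivot on row 3; the obj-row RHS becomes 0 − (-6)·1 = 6.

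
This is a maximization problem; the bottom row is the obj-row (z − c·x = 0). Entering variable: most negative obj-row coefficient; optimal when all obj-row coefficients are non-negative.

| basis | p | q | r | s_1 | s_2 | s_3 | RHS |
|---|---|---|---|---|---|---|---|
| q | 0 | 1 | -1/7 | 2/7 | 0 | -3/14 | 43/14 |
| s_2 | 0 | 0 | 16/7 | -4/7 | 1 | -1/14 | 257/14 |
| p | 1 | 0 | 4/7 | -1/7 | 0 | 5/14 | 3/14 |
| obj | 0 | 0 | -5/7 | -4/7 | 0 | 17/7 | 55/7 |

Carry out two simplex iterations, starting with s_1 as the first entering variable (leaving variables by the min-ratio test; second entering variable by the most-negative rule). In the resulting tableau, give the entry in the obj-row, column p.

Ratio test on column s_1 — row 1: (43/14)/(2/7) = 43/4; row 2: entry -4/7 ≤ 0; row 3: entry -1/7 ≤ 0. Minimum is 43/4 at row 1 (q leaves); pivot element 2/7.
Divide row 1 by 2/7; eliminate column s_1 from the other rows.
Second iteration: most negative obj-row entry is -1 in column r, so r enters.
Ratio test on column r — row 1: entry -1/2 ≤ 0; row 2: (49/2)/2 = 49/4; row 3: (7/4)/(1/2) = 7/2. Minimum is 7/2 at row 3 (p leaves); pivot element 1/2.
Divide row 3 by 1/2; eliminate column r from the other rows.
After both pivots, the entry at the obj-row, column p is 2.

2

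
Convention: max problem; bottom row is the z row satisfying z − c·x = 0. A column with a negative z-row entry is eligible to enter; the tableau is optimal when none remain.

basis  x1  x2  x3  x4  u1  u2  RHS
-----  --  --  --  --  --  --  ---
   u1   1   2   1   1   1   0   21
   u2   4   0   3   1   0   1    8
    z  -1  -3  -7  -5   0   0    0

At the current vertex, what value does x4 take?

x4 is not in the basis, so in the current basic feasible solution x4 = 0.

0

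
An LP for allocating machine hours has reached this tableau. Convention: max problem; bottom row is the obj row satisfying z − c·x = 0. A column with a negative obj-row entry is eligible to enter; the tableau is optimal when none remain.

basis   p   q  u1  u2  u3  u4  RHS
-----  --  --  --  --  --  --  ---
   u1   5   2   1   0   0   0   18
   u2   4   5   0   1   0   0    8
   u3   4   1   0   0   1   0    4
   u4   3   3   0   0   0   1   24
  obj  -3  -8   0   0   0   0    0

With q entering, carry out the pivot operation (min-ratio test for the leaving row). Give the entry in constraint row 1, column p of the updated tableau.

Ratio test on column q — row 1: 18/2 = 9; row 2: 8/5 = 8/5; row 3: 4/1 = 4; row 4: 24/3 = 8. Minimum is 8/5 at row 2 (u2 leaves); pivot element 5.
Divide row 2 by 5; eliminate column q from the other rows.
Row 1 update in column p: 5 − 2·(4/5) = 17/5.

17/5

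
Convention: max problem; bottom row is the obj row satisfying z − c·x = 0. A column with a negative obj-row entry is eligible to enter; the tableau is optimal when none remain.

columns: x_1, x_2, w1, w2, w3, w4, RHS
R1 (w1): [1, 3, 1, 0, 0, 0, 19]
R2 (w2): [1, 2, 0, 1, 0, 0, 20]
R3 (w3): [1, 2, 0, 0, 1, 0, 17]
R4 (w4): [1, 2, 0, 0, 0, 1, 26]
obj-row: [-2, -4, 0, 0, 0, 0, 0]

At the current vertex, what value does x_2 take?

0

x_2 is not in the basis, so in the current basic feasible solution x_2 = 0.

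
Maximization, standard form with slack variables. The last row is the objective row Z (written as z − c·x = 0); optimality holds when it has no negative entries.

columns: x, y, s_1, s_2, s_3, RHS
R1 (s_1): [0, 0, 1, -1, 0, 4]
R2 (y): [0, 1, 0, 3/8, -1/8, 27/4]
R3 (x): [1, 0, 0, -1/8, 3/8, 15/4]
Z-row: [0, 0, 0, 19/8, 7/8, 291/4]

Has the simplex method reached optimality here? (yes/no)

Every Z-row coefficient is ≥ 0, so the tableau is optimal.

yes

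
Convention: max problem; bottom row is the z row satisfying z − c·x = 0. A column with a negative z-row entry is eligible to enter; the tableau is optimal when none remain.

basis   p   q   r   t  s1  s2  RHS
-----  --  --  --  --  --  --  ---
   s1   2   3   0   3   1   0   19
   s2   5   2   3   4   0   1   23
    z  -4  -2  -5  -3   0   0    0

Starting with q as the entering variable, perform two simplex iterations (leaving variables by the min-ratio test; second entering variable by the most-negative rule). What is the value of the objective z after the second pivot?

Ratio test on column q — row 1: 19/3 = 19/3; row 2: 23/2 = 23/2. Minimum is 19/3 at row 1 (s1 leaves); pivot element 3.
Pivot on row 1; the z-row RHS becomes 0 − (-2)·(19/3) = 38/3.
Next entering variable (most negative z-row entry -5): r.
Ratio test on column r — row 1: entry 0 ≤ 0; row 2: (31/3)/3 = 31/9. Minimum is 31/9 at row 2 (s2 leaves); pivot element 3.
After the second pivot the z-row RHS is 38/3 − (-5)·(31/9) = 269/9.

269/9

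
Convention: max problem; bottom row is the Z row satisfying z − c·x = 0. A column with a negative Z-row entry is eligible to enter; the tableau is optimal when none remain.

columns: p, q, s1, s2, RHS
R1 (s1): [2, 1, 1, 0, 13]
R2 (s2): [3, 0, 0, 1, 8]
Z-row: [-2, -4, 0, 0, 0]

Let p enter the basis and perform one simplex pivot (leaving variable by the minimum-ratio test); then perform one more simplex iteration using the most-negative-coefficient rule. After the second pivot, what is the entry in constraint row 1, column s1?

Ratio test on column p — row 1: 13/2 = 13/2; row 2: 8/3 = 8/3. Minimum is 8/3 at row 2 (s2 leaves); pivot element 3.
Divide row 2 by 3; eliminate column p from the other rows.
Second iteration: most negative Z-row entry is -4 in column q, so q enters.
Ratio test on column q — row 1: (23/3)/1 = 23/3; row 2: entry 0 ≤ 0. Minimum is 23/3 at row 1 (s1 leaves); pivot element 1.
Divide row 1 by 1; eliminate column q from the other rows.
After both pivots, the entry at constraint row 1, column s1 is 1.

1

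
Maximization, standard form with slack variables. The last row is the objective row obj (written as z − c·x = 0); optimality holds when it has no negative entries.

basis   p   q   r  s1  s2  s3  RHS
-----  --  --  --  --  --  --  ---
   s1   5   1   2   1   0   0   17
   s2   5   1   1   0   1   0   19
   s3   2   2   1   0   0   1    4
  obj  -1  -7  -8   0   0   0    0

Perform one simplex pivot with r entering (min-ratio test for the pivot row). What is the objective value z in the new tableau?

32

Ratio test on column r — row 1: 17/2 = 17/2; row 2: 19/1 = 19; row 3: 4/1 = 4. Minimum is 4 at row 3 (s3 leaves); pivot element 1.
Pivot on row 3; the obj-row RHS becomes 0 − (-8)·4 = 32.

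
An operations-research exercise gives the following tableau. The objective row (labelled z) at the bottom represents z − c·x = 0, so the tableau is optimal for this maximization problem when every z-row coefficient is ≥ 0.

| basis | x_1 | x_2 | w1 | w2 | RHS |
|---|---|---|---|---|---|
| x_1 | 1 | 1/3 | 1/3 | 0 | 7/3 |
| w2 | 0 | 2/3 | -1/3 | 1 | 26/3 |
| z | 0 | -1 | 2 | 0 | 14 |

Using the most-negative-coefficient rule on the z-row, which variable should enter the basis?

x_2

Negative z-row entries: x_2: -1.
The most negative is -1 in column x_2, so x_2 enters.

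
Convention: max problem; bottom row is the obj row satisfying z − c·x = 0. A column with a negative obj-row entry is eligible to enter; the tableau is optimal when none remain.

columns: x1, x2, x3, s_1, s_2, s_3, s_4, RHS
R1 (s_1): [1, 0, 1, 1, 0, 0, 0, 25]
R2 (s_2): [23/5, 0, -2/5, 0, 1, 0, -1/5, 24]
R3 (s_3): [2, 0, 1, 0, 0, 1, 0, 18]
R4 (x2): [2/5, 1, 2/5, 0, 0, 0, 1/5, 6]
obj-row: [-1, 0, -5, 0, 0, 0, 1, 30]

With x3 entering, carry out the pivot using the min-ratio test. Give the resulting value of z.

Ratio test on column x3 — row 1: 25/1 = 25; row 2: entry -2/5 ≤ 0; row 3: 18/1 = 18; row 4: 6/(2/5) = 15. Minimum is 15 at row 4 (x2 leaves); pivot element 2/5.
Pivot on row 4; the obj-row RHS becomes 30 − (-5)·15 = 105.

105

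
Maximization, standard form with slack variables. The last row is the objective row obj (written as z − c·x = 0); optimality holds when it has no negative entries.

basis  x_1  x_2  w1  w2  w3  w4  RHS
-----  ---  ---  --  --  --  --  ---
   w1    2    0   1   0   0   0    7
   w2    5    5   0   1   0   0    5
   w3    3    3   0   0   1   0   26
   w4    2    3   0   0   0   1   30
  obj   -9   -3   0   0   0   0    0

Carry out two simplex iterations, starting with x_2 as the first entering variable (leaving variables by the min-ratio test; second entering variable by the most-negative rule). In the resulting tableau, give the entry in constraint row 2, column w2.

1/5

Ratio test on column x_2 — row 1: entry 0 ≤ 0; row 2: 5/5 = 1; row 3: 26/3 = 26/3; row 4: 30/3 = 10. Minimum is 1 at row 2 (w2 leaves); pivot element 5.
Divide row 2 by 5; eliminate column x_2 from the other rows.
Second iteration: most negative obj-row entry is -6 in column x_1, so x_1 enters.
Ratio test on column x_1 — row 1: 7/2 = 7/2; row 2: 1/1 = 1; row 3: entry 0 ≤ 0; row 4: entry -1 ≤ 0. Minimum is 1 at row 2 (x_2 leaves); pivot element 1.
Divide row 2 by 1; eliminate column x_1 from the other rows.
After both pivots, the entry at constraint row 2, column w2 is 1/5.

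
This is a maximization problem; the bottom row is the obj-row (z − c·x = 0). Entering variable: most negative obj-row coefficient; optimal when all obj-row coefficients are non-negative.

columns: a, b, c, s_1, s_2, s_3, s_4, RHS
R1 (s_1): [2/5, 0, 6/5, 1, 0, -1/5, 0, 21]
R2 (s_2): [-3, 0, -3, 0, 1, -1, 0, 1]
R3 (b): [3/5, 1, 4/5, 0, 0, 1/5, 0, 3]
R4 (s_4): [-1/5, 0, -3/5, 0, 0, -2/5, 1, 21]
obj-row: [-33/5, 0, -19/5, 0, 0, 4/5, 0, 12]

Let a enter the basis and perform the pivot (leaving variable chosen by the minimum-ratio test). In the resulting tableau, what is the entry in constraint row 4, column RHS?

Ratio test on column a — row 1: 21/(2/5) = 105/2; row 2: entry -3 ≤ 0; row 3: 3/(3/5) = 5; row 4: entry -1/5 ≤ 0. Minimum is 5 at row 3 (b leaves); pivot element 3/5.
Divide row 3 by 3/5; eliminate column a from the other rows.
Row 4 update in column RHS: 21 − (-1/5)·5 = 22.

22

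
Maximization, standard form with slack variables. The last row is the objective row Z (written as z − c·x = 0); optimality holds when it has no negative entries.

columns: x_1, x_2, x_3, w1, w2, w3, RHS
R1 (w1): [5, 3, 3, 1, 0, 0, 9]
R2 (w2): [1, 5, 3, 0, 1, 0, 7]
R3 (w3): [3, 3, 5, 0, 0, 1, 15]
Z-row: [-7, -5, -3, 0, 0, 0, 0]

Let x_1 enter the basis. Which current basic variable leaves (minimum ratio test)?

Column x_1 entries and ratios — w1: 9/5 = 9/5; w2: 7/1 = 7; w3: 15/3 = 5.
Smallest ratio is 9/5 in the row of w1, so w1 leaves.

w1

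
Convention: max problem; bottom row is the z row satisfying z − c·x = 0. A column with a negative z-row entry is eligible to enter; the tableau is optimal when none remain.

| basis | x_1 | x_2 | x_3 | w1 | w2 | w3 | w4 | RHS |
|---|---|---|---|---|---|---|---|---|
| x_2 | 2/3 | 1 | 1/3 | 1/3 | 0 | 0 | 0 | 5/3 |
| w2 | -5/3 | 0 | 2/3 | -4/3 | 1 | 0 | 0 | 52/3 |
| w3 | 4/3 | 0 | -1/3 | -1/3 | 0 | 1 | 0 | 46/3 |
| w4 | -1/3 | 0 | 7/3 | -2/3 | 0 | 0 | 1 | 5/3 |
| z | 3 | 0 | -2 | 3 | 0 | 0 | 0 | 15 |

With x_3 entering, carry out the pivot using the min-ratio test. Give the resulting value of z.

115/7

Ratio test on column x_3 — row 1: (5/3)/(1/3) = 5; row 2: (52/3)/(2/3) = 26; row 3: entry -1/3 ≤ 0; row 4: (5/3)/(7/3) = 5/7. Minimum is 5/7 at row 4 (w4 leaves); pivot element 7/3.
Pivot on row 4; the z-row RHS becomes 15 − (-2)·(5/7) = 115/7.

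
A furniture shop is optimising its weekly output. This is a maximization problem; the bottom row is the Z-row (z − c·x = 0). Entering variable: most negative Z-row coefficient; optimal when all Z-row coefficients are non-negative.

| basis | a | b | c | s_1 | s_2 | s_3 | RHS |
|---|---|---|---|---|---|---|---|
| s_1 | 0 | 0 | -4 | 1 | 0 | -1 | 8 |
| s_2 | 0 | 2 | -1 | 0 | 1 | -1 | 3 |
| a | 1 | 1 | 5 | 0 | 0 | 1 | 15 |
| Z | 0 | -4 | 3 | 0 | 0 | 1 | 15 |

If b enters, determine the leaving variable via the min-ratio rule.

s_2

Column b entries and ratios — s_1: 0 ≤ 0, skip; s_2: 3/2 = 3/2; a: 15/1 = 15.
Smallest ratio is 3/2 in the row of s_2, so s_2 leaves.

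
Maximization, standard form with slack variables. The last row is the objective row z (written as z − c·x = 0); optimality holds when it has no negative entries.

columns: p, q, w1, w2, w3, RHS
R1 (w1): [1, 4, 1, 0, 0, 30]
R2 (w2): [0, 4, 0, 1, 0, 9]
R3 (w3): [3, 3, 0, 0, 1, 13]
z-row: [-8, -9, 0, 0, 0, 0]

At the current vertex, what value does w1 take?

30

w1 is basic (row 1); its value is the RHS of that row, 30.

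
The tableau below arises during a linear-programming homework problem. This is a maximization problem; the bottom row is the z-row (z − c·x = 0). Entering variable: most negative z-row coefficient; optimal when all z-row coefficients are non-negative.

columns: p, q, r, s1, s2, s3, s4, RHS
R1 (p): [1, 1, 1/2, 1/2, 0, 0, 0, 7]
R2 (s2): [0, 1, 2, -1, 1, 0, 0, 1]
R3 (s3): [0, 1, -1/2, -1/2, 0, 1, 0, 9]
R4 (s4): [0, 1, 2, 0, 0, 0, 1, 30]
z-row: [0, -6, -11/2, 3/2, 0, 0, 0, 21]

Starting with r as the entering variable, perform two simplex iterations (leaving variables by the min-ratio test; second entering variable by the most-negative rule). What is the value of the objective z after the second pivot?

Ratio test on column r — row 1: 7/(1/2) = 14; row 2: 1/2 = 1/2; row 3: entry -1/2 ≤ 0; row 4: 30/2 = 15. Minimum is 1/2 at row 2 (s2 leaves); pivot element 2.
Pivot on row 2; the z-row RHS becomes 21 − (-11/2)·(1/2) = 95/4.
Next entering variable (most negative z-row entry -13/4): q.
Ratio test on column q — row 1: (27/4)/(3/4) = 9; row 2: (1/2)/(1/2) = 1; row 3: (37/4)/(5/4) = 37/5; row 4: entry 0 ≤ 0. Minimum is 1 at row 2 (r leaves); pivot element 1/2.
After the second pivot the z-row RHS is 95/4 − (-13/4)·1 = 27.

27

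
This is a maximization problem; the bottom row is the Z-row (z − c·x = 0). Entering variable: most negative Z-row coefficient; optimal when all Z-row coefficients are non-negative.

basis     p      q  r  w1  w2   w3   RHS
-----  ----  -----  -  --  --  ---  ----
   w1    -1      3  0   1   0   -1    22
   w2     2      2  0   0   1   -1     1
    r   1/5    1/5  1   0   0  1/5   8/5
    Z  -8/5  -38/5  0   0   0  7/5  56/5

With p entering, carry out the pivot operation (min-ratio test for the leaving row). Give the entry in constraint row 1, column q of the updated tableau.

Ratio test on column p — row 1: entry -1 ≤ 0; row 2: 1/2 = 1/2; row 3: (8/5)/(1/5) = 8. Minimum is 1/2 at row 2 (w2 leaves); pivot element 2.
Divide row 2 by 2; eliminate column p from the other rows.
Row 1 update in column q: 3 − (-1)·1 = 4.

4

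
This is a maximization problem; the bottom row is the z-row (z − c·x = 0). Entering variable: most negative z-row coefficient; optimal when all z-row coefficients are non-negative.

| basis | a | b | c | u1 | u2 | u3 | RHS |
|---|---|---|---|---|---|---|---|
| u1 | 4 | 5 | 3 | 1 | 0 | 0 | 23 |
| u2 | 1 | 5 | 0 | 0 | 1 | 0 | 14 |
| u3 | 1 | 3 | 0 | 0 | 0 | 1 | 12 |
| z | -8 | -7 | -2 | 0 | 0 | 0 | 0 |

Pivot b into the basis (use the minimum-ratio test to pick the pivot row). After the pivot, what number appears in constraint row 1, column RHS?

Ratio test on column b — row 1: 23/5 = 23/5; row 2: 14/5 = 14/5; row 3: 12/3 = 4. Minimum is 14/5 at row 2 (u2 leaves); pivot element 5.
Divide row 2 by 5; eliminate column b from the other rows.
Row 1 update in column RHS: 23 − 5·(14/5) = 9.

9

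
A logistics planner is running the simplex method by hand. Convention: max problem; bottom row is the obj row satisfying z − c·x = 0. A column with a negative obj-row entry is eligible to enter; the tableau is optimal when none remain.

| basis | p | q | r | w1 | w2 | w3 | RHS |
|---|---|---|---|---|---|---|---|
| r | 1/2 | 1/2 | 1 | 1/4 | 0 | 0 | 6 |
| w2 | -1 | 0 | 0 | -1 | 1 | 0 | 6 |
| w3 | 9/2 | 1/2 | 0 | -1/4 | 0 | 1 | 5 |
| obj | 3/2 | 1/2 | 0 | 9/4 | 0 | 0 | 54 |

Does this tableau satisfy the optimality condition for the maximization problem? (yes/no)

yes

Every obj-row coefficient is ≥ 0, so the tableau is optimal.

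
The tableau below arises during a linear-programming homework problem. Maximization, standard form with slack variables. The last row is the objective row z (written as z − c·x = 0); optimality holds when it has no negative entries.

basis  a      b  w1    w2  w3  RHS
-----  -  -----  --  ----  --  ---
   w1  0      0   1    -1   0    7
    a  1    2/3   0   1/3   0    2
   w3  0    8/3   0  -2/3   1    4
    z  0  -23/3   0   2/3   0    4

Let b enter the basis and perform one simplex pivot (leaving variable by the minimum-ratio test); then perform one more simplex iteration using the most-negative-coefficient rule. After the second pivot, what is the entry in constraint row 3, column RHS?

2

Ratio test on column b — row 1: entry 0 ≤ 0; row 2: 2/(2/3) = 3; row 3: 4/(8/3) = 3/2. Minimum is 3/2 at row 3 (w3 leaves); pivot element 8/3.
Divide row 3 by 8/3; eliminate column b from the other rows.
Second iteration: most negative z-row entry is -5/4 in column w2, so w2 enters.
Ratio test on column w2 — row 1: entry -1 ≤ 0; row 2: 1/(1/2) = 2; row 3: entry -1/4 ≤ 0. Minimum is 2 at row 2 (a leaves); pivot element 1/2.
Divide row 2 by 1/2; eliminate column w2 from the other rows.
After both pivots, the entry at constraint row 3, column RHS is 2.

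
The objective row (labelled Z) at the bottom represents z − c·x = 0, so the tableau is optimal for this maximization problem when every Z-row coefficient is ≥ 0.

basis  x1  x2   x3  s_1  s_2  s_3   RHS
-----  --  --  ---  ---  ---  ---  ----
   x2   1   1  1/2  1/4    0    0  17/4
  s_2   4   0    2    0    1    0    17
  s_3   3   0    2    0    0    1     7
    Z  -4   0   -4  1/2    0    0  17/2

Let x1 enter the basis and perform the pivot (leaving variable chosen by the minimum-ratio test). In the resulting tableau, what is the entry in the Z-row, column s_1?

1/2

Ratio test on column x1 — row 1: (17/4)/1 = 17/4; row 2: 17/4 = 17/4; row 3: 7/3 = 7/3. Minimum is 7/3 at row 3 (s_3 leaves); pivot element 3.
Divide row 3 by 3; eliminate column x1 from the other rows.
Z-row update in column s_1: 1/2 − (-4)·0 = 1/2.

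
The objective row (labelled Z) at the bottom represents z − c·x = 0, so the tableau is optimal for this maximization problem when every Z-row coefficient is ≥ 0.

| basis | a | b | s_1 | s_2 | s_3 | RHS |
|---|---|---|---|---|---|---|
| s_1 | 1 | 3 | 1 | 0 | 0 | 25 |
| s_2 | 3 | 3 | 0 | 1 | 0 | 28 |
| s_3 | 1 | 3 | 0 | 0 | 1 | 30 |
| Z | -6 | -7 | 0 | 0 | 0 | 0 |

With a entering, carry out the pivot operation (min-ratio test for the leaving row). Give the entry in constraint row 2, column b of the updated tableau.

1

Ratio test on column a — row 1: 25/1 = 25; row 2: 28/3 = 28/3; row 3: 30/1 = 30. Minimum is 28/3 at row 2 (s_2 leaves); pivot element 3.
Divide row 2 by 3; eliminate column a from the other rows.
In the new row 2, the b entry is the old entry divided by the pivot: 3/3 = 1.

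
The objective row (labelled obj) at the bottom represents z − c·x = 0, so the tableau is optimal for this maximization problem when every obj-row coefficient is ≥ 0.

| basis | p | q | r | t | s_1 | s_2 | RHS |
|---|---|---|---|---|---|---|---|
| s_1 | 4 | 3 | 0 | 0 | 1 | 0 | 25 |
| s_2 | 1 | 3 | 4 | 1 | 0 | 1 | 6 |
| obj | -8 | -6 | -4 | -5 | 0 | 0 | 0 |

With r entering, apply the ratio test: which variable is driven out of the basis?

s_2

Column r entries and ratios — s_1: 0 ≤ 0, skip; s_2: 6/4 = 3/2.
Smallest ratio is 3/2 in the row of s_2, so s_2 leaves.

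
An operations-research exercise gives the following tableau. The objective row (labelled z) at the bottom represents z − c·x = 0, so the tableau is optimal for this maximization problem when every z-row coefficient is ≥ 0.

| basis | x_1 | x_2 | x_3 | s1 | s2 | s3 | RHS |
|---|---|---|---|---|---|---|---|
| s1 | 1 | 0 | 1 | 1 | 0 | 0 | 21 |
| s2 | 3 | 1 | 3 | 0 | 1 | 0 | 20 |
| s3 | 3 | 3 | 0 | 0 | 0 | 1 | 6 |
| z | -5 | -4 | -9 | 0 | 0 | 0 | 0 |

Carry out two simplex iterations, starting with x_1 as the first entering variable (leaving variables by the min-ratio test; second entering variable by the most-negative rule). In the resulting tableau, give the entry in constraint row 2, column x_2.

Ratio test on column x_1 — row 1: 21/1 = 21; row 2: 20/3 = 20/3; row 3: 6/3 = 2. Minimum is 2 at row 3 (s3 leaves); pivot element 3.
Divide row 3 by 3; eliminate column x_1 from the other rows.
Second iteration: most negative z-row entry is -9 in column x_3, so x_3 enters.
Ratio test on column x_3 — row 1: 19/1 = 19; row 2: 14/3 = 14/3; row 3: entry 0 ≤ 0. Minimum is 14/3 at row 2 (s2 leaves); pivot element 3.
Divide row 2 by 3; eliminate column x_3 from the other rows.
After both pivots, the entry at constraint row 2, column x_2 is -2/3.

-2/3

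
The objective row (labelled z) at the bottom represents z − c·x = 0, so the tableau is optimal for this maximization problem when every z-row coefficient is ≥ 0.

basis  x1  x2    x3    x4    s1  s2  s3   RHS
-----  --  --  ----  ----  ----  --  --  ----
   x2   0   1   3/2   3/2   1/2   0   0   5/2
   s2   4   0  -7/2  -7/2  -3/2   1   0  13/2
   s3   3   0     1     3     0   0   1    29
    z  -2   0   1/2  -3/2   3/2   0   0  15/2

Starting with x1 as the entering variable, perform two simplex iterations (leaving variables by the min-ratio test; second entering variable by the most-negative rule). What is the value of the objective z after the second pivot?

97/6

Ratio test on column x1 — row 1: entry 0 ≤ 0; row 2: (13/2)/4 = 13/8; row 3: 29/3 = 29/3. Minimum is 13/8 at row 2 (s2 leaves); pivot element 4.
Pivot on row 2; the z-row RHS becomes 15/2 − (-2)·(13/8) = 43/4.
Next entering variable (most negative z-row entry -13/4): x4.
Ratio test on column x4 — row 1: (5/2)/(3/2) = 5/3; row 2: entry -7/8 ≤ 0; row 3: (193/8)/(45/8) = 193/45. Minimum is 5/3 at row 1 (x2 leaves); pivot element 3/2.
After the second pivot the z-row RHS is 43/4 − (-13/4)·(5/3) = 97/6.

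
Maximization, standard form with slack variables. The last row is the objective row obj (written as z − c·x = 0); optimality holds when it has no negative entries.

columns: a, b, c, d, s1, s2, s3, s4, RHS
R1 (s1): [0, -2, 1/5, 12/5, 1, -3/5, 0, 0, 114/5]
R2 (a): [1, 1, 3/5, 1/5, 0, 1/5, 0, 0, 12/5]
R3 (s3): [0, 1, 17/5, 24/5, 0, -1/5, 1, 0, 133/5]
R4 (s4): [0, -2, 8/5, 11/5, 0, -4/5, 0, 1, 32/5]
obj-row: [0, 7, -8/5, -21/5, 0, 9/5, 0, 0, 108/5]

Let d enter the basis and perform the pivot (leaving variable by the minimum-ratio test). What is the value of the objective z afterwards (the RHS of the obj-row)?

Ratio test on column d — row 1: (114/5)/(12/5) = 19/2; row 2: (12/5)/(1/5) = 12; row 3: (133/5)/(24/5) = 133/24; row 4: (32/5)/(11/5) = 32/11. Minimum is 32/11 at row 4 (s4 leaves); pivot element 11/5.
Pivot on row 4; the obj-row RHS becomes 108/5 − (-21/5)·(32/11) = 372/11.

372/11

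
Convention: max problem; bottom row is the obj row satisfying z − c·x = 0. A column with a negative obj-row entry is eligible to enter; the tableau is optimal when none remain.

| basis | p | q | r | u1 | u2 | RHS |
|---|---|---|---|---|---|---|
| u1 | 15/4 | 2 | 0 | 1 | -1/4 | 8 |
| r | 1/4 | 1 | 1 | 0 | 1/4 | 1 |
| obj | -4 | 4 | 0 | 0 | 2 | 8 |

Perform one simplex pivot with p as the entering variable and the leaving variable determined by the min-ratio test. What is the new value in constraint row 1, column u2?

-1/15

Ratio test on column p — row 1: 8/(15/4) = 32/15; row 2: 1/(1/4) = 4. Minimum is 32/15 at row 1 (u1 leaves); pivot element 15/4.
Divide row 1 by 15/4; eliminate column p from the other rows.
In the new row 1, the u2 entry is the old entry divided by the pivot: (-1/4)/(15/4) = -1/15.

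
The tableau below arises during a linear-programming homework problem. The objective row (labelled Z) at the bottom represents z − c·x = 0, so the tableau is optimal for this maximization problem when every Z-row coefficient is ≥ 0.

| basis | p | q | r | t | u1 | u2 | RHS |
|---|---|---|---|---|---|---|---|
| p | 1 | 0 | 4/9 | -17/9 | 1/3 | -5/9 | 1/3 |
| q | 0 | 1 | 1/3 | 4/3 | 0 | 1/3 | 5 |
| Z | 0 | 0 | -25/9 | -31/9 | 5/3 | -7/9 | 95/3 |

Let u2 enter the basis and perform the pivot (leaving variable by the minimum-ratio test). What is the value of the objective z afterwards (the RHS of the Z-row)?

130/3

Ratio test on column u2 — row 1: entry -5/9 ≤ 0; row 2: 5/(1/3) = 15. Minimum is 15 at row 2 (q leaves); pivot element 1/3.
Pivot on row 2; the Z-row RHS becomes 95/3 − (-7/9)·15 = 130/3.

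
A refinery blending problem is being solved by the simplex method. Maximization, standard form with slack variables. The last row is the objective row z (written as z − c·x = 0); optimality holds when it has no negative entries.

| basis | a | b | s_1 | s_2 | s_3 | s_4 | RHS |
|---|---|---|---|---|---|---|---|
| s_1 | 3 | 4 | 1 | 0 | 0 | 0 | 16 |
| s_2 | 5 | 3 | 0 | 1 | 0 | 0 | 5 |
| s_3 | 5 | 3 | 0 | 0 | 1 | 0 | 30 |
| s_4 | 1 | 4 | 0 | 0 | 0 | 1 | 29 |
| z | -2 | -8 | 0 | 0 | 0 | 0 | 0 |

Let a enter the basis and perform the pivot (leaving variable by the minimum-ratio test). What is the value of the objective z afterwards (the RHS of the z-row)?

2

Ratio test on column a — row 1: 16/3 = 16/3; row 2: 5/5 = 1; row 3: 30/5 = 6; row 4: 29/1 = 29. Minimum is 1 at row 2 (s_2 leaves); pivot element 5.
Pivot on row 2; the z-row RHS becomes 0 − (-2)·1 = 2.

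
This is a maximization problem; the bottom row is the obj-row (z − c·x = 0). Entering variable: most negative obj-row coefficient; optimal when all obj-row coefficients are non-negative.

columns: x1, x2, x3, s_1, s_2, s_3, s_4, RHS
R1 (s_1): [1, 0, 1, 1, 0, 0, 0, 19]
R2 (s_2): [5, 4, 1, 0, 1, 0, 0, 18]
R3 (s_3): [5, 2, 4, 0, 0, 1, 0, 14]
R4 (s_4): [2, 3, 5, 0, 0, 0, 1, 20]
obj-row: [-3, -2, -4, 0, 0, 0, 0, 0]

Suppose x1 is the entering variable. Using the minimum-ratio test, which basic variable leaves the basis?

s_3

Column x1 entries and ratios — s_1: 19/1 = 19; s_2: 18/5 = 18/5; s_3: 14/5 = 14/5; s_4: 20/2 = 10.
Smallest ratio is 14/5 in the row of s_3, so s_3 leaves.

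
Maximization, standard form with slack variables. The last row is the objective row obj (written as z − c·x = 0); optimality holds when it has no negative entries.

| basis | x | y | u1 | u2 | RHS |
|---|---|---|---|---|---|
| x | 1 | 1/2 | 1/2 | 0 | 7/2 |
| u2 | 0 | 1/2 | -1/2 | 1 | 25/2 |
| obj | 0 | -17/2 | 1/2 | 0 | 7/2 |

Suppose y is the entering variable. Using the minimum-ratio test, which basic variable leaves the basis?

Column y entries and ratios — x: (7/2)/(1/2) = 7; u2: (25/2)/(1/2) = 25.
Smallest ratio is 7 in the row of x, so x leaves.

x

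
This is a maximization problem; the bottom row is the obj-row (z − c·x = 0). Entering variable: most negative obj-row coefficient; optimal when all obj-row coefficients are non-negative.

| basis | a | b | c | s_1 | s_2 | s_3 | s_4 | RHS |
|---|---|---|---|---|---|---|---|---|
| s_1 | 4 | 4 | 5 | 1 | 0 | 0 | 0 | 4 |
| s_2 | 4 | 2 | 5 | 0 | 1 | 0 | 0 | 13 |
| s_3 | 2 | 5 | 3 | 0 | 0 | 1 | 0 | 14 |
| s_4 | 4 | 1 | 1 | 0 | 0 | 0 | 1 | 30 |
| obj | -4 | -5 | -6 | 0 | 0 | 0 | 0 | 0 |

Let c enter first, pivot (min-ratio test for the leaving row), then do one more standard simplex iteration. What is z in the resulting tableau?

5

Ratio test on column c — row 1: 4/5 = 4/5; row 2: 13/5 = 13/5; row 3: 14/3 = 14/3; row 4: 30/1 = 30. Minimum is 4/5 at row 1 (s_1 leaves); pivot element 5.
Pivot on row 1; the obj-row RHS becomes 0 − (-6)·(4/5) = 24/5.
Next entering variable (most negative obj-row entry -1/5): b.
Ratio test on column b — row 1: (4/5)/(4/5) = 1; row 2: entry -2 ≤ 0; row 3: (58/5)/(13/5) = 58/13; row 4: (146/5)/(1/5) = 146. Minimum is 1 at row 1 (c leaves); pivot element 4/5.
After the second pivot the obj-row RHS is 24/5 − (-1/5)·1 = 5.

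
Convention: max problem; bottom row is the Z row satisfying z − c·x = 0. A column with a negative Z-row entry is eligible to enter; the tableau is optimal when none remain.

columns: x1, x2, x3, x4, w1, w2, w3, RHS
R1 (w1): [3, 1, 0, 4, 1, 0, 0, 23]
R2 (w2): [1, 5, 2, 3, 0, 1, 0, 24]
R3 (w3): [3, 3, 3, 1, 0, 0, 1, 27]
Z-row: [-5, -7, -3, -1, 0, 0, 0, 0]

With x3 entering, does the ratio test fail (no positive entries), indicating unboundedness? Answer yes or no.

Column x3 has positive entries in row(s) 2, 3, so the ratio test bounds it — not unbounded.

no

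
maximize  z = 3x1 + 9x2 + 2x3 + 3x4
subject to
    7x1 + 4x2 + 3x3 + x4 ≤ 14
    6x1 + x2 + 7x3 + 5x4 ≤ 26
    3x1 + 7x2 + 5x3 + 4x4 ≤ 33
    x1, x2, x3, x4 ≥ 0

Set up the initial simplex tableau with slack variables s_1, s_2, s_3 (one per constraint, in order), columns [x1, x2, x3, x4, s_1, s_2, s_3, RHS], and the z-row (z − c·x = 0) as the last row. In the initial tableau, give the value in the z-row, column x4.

The z-row carries the negated objective coefficients: the x4 entry is -3.

-3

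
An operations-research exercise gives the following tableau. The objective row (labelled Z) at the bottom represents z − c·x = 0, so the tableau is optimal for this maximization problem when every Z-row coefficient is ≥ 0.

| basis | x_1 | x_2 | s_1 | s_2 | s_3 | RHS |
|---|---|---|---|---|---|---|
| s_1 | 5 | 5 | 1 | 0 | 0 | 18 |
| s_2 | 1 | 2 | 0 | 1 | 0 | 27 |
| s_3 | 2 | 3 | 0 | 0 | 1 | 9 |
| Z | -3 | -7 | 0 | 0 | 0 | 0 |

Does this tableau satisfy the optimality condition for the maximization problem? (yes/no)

no

The Z-row has a negative entry -7 in column x_2, so it is not optimal.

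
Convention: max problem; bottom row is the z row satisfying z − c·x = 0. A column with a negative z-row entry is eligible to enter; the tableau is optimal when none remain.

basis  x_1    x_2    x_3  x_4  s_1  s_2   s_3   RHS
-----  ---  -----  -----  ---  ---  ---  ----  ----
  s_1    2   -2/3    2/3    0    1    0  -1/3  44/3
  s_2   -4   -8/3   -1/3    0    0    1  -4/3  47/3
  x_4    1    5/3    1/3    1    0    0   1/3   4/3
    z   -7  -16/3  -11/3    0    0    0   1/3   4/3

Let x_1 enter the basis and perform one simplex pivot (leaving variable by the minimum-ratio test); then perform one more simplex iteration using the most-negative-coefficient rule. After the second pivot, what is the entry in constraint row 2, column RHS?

17

Ratio test on column x_1 — row 1: (44/3)/2 = 22/3; row 2: entry -4 ≤ 0; row 3: (4/3)/1 = 4/3. Minimum is 4/3 at row 3 (x_4 leaves); pivot element 1.
Divide row 3 by 1; eliminate column x_1 from the other rows.
Second iteration: most negative z-row entry is -4/3 in column x_3, so x_3 enters.
Ratio test on column x_3 — row 1: entry 0 ≤ 0; row 2: 21/1 = 21; row 3: (4/3)/(1/3) = 4. Minimum is 4 at row 3 (x_1 leaves); pivot element 1/3.
Divide row 3 by 1/3; eliminate column x_3 from the other rows.
After both pivots, the entry at constraint row 2, column RHS is 17.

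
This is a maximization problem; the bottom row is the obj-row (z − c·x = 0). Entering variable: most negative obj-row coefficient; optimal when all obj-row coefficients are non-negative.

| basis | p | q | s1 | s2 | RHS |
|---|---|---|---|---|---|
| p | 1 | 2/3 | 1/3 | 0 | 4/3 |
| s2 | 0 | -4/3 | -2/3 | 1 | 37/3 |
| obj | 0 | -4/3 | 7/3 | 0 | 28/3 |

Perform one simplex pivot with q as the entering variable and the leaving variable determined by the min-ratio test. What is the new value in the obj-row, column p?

2

Ratio test on column q — row 1: (4/3)/(2/3) = 2; row 2: entry -4/3 ≤ 0. Minimum is 2 at row 1 (p leaves); pivot element 2/3.
Divide row 1 by 2/3; eliminate column q from the other rows.
obj-row update in column p: 0 − (-4/3)·(3/2) = 2.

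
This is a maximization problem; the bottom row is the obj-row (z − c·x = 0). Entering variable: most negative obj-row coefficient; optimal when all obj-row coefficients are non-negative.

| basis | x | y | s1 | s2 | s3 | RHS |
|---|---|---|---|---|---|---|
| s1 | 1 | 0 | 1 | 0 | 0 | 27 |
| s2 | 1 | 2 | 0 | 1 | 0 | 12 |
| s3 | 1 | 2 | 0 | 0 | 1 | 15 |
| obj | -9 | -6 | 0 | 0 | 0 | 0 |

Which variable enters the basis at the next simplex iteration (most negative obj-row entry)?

Negative obj-row entries: x: -9, y: -6.
The most negative is -9 in column x, so x enters.

x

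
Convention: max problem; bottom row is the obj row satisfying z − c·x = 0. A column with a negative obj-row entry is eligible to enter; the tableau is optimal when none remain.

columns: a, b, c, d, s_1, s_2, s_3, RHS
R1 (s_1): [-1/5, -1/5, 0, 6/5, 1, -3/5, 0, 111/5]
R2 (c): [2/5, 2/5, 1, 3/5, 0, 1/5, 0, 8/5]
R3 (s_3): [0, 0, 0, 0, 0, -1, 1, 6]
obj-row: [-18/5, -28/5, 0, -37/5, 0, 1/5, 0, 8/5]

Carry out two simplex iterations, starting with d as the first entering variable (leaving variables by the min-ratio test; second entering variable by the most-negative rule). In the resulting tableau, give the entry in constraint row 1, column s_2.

-1/2

Ratio test on column d — row 1: (111/5)/(6/5) = 37/2; row 2: (8/5)/(3/5) = 8/3; row 3: entry 0 ≤ 0. Minimum is 8/3 at row 2 (c leaves); pivot element 3/5.
Divide row 2 by 3/5; eliminate column d from the other rows.
Second iteration: most negative obj-row entry is -2/3 in column b, so b enters.
Ratio test on column b — row 1: entry -1 ≤ 0; row 2: (8/3)/(2/3) = 4; row 3: entry 0 ≤ 0. Minimum is 4 at row 2 (d leaves); pivot element 2/3.
Divide row 2 by 2/3; eliminate column b from the other rows.
After both pivots, the entry at constraint row 1, column s_2 is -1/2.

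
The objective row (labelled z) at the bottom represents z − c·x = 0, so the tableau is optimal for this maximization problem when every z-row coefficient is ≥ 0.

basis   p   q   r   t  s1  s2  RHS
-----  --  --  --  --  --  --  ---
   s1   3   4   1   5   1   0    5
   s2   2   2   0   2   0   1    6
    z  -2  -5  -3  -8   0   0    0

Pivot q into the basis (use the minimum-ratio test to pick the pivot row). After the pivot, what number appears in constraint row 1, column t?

5/4

Ratio test on column q — row 1: 5/4 = 5/4; row 2: 6/2 = 3. Minimum is 5/4 at row 1 (s1 leaves); pivot element 4.
Divide row 1 by 4; eliminate column q from the other rows.
In the new row 1, the t entry is the old entry divided by the pivot: 5/4 = 5/4.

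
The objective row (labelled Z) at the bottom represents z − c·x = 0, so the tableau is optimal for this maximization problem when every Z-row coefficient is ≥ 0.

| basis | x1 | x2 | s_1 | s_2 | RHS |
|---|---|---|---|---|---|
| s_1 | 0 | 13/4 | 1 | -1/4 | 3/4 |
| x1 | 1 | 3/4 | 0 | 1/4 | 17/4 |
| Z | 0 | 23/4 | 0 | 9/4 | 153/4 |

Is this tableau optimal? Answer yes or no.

Every Z-row coefficient is ≥ 0, so the tableau is optimal.

yes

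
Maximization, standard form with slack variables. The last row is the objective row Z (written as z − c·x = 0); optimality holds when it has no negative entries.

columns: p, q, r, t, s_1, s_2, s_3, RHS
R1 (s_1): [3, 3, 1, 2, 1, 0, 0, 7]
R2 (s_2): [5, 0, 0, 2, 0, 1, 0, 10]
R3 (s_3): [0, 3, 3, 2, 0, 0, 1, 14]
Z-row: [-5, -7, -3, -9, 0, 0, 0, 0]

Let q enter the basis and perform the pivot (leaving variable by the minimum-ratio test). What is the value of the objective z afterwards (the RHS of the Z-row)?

Ratio test on column q — row 1: 7/3 = 7/3; row 2: entry 0 ≤ 0; row 3: 14/3 = 14/3. Minimum is 7/3 at row 1 (s_1 leaves); pivot element 3.
Pivot on row 1; the Z-row RHS becomes 0 − (-7)·(7/3) = 49/3.

49/3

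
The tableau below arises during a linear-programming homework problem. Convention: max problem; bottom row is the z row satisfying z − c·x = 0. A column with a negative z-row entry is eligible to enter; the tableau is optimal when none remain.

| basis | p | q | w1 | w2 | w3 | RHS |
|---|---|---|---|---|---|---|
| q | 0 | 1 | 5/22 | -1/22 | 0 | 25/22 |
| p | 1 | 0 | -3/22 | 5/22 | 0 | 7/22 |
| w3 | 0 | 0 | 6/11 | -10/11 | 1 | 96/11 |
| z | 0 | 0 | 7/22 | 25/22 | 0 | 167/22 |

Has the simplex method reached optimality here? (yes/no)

yes

Every z-row coefficient is ≥ 0, so the tableau is optimal.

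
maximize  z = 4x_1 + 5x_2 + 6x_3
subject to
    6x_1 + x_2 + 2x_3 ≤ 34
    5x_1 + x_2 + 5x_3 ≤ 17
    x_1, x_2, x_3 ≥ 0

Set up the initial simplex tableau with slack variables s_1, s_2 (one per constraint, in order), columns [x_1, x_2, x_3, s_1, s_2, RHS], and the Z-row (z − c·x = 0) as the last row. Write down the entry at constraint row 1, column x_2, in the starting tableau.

Constraint 1 has coefficient 1 on x_2.

1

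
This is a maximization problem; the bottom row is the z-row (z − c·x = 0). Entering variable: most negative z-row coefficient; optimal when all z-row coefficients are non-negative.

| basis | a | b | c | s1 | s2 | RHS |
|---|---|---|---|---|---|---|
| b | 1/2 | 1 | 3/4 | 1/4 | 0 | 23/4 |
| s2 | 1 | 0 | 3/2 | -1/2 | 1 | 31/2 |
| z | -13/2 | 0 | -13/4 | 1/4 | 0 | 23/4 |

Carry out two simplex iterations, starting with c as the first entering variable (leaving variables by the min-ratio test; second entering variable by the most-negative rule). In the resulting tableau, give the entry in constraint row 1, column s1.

Ratio test on column c — row 1: (23/4)/(3/4) = 23/3; row 2: (31/2)/(3/2) = 31/3. Minimum is 23/3 at row 1 (b leaves); pivot element 3/4.
Divide row 1 by 3/4; eliminate column c from the other rows.
Second iteration: most negative z-row entry is -13/3 in column a, so a enters.
Ratio test on column a — row 1: (23/3)/(2/3) = 23/2; row 2: entry 0 ≤ 0. Minimum is 23/2 at row 1 (c leaves); pivot element 2/3.
Divide row 1 by 2/3; eliminate column a from the other rows.
After both pivots, the entry at constraint row 1, column s1 is 1/2.

1/2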